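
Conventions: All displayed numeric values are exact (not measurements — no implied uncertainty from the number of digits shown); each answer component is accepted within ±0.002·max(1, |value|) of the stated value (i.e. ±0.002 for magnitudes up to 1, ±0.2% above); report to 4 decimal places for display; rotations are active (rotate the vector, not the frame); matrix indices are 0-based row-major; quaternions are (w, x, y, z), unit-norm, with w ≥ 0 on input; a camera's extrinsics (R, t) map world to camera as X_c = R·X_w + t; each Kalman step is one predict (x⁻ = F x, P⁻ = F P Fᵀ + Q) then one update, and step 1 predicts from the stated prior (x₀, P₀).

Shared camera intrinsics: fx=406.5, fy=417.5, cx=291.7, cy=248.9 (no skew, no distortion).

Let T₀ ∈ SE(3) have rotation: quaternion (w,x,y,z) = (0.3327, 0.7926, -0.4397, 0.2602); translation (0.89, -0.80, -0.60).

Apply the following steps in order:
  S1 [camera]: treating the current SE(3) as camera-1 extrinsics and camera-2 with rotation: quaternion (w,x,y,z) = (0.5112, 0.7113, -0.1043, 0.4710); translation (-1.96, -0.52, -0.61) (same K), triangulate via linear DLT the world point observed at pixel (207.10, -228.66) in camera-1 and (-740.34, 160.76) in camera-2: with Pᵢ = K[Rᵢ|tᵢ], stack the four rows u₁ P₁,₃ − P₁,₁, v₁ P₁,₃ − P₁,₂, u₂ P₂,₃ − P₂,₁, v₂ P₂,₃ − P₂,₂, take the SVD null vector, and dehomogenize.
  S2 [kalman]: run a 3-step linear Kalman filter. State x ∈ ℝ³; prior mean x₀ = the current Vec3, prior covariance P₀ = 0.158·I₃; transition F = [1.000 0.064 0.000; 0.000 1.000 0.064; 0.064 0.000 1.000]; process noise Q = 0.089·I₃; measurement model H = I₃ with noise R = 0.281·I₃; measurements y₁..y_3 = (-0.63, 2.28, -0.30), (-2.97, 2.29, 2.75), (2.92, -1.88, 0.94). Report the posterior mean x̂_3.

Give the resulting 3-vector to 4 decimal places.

result = (0.6901, 0.4437, 0.8516)

after S1 (triangulate): (0.9214, 1.6743, -0.8782)
after S2 (kf_track): (0.6901, 0.4437, 0.8516)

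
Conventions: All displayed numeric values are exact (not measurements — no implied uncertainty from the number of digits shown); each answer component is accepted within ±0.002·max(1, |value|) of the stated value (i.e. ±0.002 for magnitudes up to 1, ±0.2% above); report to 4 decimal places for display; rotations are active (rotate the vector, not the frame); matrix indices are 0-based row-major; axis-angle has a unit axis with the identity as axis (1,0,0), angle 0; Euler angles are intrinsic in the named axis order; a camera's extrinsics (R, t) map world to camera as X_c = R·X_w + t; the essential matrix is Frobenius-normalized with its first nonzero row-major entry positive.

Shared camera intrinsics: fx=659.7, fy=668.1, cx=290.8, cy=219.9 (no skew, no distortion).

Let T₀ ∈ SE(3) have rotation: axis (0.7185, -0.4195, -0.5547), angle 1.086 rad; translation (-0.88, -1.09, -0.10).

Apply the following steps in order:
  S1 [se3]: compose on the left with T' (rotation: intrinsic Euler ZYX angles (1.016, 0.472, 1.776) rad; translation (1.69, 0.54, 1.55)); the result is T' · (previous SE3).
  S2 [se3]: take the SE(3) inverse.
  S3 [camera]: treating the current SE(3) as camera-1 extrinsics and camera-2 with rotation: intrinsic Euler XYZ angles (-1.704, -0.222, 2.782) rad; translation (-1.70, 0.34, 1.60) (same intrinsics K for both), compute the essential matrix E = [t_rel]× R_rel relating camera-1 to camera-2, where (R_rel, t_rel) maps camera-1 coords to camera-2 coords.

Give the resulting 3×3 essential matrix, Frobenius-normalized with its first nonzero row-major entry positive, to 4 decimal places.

matrix = [0.2958 -0.0949 -0.1646; 0.1829 -0.4388 -0.4451; 0.6002 0.2868 0.0991]

after S1 (compose_se3): R=[0.2063 0.9784 0.0113; 0.2908 -0.0503 -0.9555; -0.9343 0.2004 -0.2949], t=(0.7544, -0.3622, 1.0178)
after S2 (invert_se3): R=[0.2063 0.2908 -0.9343; 0.9784 -0.0503 0.2004; 0.0113 -0.9555 -0.2949], t=(0.9006, -0.9604, -0.0545)
after S3 (essential): [0.2958 -0.0949 -0.1646; 0.1829 -0.4388 -0.4451; 0.6002 0.2868 0.0991]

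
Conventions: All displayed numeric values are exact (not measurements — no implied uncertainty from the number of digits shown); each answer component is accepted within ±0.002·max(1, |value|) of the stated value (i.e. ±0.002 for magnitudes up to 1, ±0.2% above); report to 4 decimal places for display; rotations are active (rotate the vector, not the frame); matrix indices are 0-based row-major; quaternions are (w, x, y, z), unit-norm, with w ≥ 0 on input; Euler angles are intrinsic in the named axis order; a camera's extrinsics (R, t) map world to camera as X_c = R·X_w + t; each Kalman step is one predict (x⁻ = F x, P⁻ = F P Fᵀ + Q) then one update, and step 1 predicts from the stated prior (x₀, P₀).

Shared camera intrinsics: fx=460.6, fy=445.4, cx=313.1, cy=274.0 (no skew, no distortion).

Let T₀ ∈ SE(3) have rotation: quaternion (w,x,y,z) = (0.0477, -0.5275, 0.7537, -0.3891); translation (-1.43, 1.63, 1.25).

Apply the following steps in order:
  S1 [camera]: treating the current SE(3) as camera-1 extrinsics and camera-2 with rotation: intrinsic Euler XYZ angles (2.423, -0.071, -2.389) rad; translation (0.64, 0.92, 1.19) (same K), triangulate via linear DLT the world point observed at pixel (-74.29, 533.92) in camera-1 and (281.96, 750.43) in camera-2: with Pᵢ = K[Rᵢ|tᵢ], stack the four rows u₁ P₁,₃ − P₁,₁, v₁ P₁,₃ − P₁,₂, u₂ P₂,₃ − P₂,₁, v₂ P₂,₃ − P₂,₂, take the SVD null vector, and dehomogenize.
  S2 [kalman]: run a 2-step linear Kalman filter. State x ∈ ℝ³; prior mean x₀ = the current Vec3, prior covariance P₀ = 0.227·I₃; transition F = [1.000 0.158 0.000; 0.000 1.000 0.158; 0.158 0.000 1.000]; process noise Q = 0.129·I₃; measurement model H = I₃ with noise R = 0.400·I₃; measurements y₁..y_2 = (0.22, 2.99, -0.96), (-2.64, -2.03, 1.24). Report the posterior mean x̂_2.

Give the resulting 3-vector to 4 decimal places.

after S1 (triangulate): (0.8503, -0.3142, -1.0315)
after S2 (kf_track): (-0.7699, -0.3863, -0.0626)

result = (-0.7699, -0.3863, -0.0626)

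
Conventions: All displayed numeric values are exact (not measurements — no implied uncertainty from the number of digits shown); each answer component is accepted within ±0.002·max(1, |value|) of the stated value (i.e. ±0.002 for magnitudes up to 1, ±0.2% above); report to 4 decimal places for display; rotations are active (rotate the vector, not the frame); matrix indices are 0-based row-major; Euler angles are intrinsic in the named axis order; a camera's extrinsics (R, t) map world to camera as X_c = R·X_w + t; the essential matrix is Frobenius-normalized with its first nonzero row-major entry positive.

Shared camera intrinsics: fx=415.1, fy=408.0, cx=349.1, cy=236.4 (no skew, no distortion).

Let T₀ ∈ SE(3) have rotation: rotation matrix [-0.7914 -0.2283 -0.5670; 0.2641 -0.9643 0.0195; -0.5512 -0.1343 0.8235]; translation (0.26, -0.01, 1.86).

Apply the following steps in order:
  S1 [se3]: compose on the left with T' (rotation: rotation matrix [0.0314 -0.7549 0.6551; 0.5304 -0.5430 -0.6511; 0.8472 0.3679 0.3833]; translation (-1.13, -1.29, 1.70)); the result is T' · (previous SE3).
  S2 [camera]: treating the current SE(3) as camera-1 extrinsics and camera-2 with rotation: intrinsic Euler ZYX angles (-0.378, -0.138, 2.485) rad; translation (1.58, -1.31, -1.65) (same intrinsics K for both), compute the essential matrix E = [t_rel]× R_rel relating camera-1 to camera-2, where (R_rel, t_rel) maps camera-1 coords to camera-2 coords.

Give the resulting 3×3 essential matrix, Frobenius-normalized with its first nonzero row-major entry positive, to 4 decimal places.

after S1 (compose_se3): R=[-0.5853 0.6328 0.5069; -0.2043 0.4900 -0.8475; -0.7846 -0.5996 -0.1575], t=(0.1042, -2.3577, 2.6295)
after S2 (essential): [0.1920 -0.5364 -0.0389; -0.1825 -0.4594 0.0168; -0.6478 -0.0318 0.0930]

matrix = [0.1920 -0.5364 -0.0389; -0.1825 -0.4594 0.0168; -0.6478 -0.0318 0.0930]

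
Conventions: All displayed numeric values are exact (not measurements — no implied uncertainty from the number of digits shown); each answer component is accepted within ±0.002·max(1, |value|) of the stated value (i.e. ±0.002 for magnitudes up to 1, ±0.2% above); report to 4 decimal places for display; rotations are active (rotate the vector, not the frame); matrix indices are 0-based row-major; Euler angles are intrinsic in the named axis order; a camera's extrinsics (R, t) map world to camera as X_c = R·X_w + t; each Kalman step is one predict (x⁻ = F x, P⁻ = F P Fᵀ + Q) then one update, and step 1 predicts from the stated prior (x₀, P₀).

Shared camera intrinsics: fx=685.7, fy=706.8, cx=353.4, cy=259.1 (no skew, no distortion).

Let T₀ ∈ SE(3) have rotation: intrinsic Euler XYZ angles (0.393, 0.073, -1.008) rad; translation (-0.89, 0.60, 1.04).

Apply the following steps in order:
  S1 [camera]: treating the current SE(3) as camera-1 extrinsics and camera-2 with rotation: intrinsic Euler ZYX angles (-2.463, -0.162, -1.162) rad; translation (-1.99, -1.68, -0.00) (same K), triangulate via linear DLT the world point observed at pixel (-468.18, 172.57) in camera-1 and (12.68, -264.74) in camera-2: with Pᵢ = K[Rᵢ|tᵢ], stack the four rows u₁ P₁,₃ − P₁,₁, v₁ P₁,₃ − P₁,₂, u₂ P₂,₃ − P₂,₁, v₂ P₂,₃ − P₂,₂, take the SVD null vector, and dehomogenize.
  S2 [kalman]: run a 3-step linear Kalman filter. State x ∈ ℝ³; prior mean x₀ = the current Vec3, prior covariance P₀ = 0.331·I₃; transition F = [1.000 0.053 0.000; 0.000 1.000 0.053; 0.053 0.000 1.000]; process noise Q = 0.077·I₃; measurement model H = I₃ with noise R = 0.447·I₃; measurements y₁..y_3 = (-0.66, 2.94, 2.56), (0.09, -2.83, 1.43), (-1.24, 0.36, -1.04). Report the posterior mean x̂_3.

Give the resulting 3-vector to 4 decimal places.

result = (-0.7398, -0.3160, 0.6696)

after S1 (triangulate): (-0.6383, -1.7078, 1.2325)
after S2 (kf_track): (-0.7398, -0.3160, 0.6696)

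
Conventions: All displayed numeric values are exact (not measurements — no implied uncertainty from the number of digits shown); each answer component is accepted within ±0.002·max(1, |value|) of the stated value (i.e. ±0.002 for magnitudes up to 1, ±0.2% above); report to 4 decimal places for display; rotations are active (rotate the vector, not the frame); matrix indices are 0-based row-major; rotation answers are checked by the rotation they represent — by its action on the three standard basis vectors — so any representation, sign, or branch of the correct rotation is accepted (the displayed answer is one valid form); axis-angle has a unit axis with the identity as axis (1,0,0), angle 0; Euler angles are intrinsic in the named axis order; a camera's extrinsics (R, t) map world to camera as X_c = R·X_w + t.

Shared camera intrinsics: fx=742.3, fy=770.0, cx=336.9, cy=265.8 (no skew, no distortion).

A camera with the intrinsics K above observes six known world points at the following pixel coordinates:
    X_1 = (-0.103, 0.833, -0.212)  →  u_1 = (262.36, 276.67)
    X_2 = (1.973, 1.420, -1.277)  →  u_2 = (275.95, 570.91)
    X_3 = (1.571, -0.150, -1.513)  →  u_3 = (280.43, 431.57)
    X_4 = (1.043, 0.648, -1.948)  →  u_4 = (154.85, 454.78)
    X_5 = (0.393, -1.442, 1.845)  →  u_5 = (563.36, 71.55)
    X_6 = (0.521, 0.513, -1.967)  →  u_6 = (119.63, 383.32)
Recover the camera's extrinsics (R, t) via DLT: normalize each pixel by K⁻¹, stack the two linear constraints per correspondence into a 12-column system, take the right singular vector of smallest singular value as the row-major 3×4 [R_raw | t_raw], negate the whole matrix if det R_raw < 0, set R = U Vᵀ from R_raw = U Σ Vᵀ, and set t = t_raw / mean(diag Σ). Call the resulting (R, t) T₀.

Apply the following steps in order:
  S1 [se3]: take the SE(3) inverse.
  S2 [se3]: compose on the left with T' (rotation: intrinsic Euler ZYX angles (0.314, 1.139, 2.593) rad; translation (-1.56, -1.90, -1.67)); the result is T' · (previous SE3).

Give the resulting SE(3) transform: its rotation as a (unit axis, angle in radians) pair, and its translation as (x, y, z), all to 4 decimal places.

rotation (axis_angle) = ((0.3576, 0.5499, -0.7548), 2.2746), translation = (-1.0941, 3.9579, -3.8196)

source (pnp_recover): camera pose = R=[0.5782 -0.3329 0.7449; 0.7121 0.6515 -0.2616; -0.3982 0.6817 0.6138], t=(-0.1800, -0.4300, 6.2398)
after S1 (invert_se3): R=[0.5782 0.7121 -0.3982; -0.3329 0.6515 0.6817; 0.7449 -0.2616 0.6138], t=(2.8949, -4.0334, -3.8083)
after S2 (compose_se3): R=[-0.4366 0.8993 -0.0253; -0.2515 -0.1490 -0.9563; -0.8638 -0.4111 0.2912], t=(-1.0941, 3.9579, -3.8196)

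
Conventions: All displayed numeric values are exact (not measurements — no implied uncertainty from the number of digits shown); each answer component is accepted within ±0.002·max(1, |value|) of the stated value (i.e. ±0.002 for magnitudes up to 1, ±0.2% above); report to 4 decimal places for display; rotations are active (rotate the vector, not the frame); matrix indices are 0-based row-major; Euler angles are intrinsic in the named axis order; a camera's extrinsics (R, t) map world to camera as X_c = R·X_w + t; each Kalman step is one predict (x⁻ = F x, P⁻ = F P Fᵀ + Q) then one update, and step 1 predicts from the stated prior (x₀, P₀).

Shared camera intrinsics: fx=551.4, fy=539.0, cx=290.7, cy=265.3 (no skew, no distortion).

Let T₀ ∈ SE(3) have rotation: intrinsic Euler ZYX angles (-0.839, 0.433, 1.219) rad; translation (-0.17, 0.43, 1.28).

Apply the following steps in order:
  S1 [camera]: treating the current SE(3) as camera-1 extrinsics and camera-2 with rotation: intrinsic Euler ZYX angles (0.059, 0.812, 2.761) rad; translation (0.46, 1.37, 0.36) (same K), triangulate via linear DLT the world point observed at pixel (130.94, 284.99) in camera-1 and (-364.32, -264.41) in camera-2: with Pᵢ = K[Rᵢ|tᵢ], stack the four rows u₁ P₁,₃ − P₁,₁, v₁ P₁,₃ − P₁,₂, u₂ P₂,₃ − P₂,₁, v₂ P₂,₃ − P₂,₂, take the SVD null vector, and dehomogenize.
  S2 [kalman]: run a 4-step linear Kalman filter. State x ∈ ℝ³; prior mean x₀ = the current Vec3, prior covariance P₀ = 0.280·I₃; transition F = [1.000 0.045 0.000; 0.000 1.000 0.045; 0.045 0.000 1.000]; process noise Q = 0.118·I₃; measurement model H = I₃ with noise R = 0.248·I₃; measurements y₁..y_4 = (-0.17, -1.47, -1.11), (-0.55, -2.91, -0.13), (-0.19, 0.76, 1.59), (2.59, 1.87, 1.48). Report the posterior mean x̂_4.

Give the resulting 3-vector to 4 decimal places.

after S1 (triangulate): (-1.3667, 1.6156, 1.5188)
after S2 (kf_track): (1.0858, 0.7511, 1.1266)

result = (1.0858, 0.7511, 1.1266)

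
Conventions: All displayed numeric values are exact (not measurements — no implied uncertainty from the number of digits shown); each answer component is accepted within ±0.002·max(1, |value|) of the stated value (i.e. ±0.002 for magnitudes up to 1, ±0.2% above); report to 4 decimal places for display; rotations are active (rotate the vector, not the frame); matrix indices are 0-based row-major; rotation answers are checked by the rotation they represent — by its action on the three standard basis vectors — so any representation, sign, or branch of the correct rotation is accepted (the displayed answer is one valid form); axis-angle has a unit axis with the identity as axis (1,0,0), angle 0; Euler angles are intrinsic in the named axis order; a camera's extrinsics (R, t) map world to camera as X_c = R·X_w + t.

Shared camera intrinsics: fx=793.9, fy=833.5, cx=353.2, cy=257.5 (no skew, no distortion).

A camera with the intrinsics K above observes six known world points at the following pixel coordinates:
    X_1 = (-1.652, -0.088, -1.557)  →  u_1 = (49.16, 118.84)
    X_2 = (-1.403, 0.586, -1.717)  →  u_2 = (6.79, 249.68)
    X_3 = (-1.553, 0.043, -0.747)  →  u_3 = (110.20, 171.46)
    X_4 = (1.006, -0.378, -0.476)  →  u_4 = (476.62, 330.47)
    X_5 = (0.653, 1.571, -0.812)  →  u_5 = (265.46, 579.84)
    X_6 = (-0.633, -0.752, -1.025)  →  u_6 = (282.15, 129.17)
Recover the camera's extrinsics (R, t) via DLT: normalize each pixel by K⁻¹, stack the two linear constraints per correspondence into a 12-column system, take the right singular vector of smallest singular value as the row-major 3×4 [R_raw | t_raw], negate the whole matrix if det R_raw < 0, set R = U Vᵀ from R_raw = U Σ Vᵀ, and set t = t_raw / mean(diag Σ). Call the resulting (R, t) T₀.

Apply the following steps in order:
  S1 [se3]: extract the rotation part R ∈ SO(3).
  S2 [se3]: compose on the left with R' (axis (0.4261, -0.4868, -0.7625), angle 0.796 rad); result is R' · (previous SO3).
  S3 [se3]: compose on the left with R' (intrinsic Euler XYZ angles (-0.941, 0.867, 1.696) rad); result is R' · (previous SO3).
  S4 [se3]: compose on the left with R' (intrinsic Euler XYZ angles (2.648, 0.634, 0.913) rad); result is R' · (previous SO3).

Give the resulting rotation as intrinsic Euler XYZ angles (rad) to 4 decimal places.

source (pnp_recover): camera pose = R=[0.8445 -0.5259 0.1013; 0.5245 0.8503 0.0421; -0.1083 0.0176 0.9940], t=(-0.1900, 0.2700, 5.7999)
after S1 (rot_of_se3): [0.8445 -0.5259 0.1013; 0.5245 0.8503 0.0421; -0.1083 0.0176 0.9940]
after S2 (compose_so3): [0.9382 0.0059 -0.3461; -0.0875 0.9714 -0.2208; 0.3349 0.2375 0.9118]
after S3 (compose_so3): [0.2357 -0.4431 0.8649; 0.7485 0.6504 0.1292; -0.6199 0.6169 0.4849]
after S4 (compose_so3): [-0.7283 -0.2675 0.6309; -0.4564 -0.4974 -0.7378; 0.5111 -0.8253 0.2402]

rotation (euler_xyz) = (1.2561, 0.6827, 2.7896)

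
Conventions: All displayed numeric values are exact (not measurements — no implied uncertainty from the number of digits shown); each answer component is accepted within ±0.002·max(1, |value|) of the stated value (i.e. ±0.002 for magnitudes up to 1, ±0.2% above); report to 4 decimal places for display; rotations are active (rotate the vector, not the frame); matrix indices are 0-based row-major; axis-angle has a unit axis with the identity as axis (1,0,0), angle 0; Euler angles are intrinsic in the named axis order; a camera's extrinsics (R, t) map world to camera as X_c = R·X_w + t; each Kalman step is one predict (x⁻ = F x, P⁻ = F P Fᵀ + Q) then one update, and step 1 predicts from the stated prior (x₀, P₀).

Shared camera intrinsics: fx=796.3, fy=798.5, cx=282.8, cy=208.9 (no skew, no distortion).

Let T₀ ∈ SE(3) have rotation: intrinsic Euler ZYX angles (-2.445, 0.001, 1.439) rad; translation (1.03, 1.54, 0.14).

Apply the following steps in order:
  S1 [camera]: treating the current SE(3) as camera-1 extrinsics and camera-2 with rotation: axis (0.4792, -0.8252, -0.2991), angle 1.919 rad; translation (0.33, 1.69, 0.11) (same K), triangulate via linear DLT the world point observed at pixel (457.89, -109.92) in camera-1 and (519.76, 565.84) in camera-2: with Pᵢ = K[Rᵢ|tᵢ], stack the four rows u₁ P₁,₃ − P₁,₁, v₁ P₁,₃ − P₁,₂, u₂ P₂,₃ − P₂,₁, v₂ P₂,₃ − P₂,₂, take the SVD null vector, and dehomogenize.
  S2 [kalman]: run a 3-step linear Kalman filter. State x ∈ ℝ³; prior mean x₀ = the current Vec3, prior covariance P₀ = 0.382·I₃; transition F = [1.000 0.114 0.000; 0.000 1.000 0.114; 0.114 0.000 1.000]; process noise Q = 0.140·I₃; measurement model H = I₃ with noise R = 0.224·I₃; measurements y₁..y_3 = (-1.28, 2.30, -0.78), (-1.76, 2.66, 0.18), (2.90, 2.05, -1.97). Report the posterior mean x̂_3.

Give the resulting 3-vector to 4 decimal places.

after S1 (triangulate): (1.9368, 1.8558, -1.1058)
after S2 (kf_track): (1.2303, 2.2073, -1.2040)

result = (1.2303, 2.2073, -1.2040)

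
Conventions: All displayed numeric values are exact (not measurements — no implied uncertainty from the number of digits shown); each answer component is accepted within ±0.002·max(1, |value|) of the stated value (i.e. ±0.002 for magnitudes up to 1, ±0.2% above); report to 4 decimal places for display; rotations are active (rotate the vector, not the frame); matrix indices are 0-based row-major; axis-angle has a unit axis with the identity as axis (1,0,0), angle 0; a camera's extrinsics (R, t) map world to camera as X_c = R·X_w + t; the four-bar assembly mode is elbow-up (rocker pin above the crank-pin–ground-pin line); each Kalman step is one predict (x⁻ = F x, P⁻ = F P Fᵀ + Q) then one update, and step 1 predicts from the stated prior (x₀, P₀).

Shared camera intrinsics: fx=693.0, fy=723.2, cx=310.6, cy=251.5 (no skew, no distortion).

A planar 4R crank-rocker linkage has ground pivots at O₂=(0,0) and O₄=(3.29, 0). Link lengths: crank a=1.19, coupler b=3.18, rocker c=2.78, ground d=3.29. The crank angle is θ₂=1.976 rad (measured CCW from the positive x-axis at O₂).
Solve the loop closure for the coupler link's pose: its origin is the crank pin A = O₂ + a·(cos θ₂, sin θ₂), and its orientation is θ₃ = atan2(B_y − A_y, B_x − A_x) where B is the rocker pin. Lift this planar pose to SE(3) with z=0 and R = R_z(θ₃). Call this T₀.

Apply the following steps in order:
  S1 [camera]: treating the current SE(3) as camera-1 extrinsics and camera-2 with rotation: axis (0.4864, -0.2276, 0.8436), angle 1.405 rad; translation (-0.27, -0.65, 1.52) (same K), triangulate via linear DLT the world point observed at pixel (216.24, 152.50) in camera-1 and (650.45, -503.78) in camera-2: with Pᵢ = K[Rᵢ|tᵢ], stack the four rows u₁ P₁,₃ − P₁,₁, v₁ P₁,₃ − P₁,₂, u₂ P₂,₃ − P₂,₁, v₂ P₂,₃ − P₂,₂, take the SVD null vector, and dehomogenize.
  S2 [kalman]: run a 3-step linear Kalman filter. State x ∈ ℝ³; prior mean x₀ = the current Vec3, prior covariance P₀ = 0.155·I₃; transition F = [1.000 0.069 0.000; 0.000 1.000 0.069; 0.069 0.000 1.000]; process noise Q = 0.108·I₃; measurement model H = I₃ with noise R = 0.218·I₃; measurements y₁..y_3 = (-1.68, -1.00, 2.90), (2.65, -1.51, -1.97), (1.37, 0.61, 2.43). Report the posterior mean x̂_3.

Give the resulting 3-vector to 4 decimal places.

source (fourbar_fk): coupler pose = R=[0.8793 -0.4762 0.0000; 0.4762 0.8793 0.0000; 0.0000 0.0000 1.0000], t=(-0.4691, 1.0936, 0.0000)
after S1 (triangulate): (-0.3345, -1.2530, 1.2233)
after S2 (kf_track): (1.0579, -0.2683, 1.2893)

result = (1.0579, -0.2683, 1.2893)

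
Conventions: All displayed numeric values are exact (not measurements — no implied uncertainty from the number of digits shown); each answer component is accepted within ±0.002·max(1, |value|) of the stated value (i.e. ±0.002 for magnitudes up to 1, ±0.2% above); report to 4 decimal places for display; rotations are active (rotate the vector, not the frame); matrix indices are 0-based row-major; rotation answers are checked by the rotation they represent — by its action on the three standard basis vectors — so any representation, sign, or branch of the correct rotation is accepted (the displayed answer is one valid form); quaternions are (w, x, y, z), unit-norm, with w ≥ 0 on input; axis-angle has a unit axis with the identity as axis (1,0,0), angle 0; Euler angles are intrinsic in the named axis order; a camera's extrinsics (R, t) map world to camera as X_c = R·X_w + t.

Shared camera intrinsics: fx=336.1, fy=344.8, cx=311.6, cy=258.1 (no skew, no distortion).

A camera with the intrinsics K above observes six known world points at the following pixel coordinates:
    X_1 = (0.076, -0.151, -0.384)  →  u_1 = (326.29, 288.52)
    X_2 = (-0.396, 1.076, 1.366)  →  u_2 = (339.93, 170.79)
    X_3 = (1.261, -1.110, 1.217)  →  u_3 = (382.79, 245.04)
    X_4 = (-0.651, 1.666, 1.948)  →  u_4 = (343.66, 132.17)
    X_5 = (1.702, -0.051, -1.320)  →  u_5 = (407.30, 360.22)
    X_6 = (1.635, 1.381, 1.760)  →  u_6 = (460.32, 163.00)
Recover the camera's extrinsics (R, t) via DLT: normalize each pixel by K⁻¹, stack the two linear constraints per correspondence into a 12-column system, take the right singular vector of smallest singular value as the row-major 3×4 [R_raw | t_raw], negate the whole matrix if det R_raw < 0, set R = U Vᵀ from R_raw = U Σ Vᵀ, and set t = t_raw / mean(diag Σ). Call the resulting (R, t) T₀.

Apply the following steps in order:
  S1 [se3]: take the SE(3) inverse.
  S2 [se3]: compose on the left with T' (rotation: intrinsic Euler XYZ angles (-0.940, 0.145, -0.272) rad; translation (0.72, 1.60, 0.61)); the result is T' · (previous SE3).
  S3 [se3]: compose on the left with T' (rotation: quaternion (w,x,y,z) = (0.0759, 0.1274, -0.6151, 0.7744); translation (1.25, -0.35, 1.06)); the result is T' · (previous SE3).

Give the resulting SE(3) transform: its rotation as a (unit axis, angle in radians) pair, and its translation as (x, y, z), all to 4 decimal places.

rotation (axis_angle) = ((-0.1320, -0.8290, -0.5435), 3.1176), translation = (-0.3095, -6.9167, 2.2240)

source (pnp_recover): camera pose = R=[0.8635 0.5032 0.0353; 0.2708 -0.4034 -0.8740; -0.4256 0.7642 -0.4846], t=(0.2900, 0.1200, 6.0501)
after S1 (invert_se3): R=[0.8635 0.2708 -0.4256; 0.5032 -0.4034 0.7642; 0.0353 -0.8740 -0.4846], t=(2.2917, -4.7213, 3.0266)
after S2 (compose_se3): R=[0.9619 0.0246 -0.2725; 0.0644 -0.9883 0.1382; -0.2659 -0.1505 -0.9522], t=(2.0865, 0.8636, 6.4660)
after S3 (compose_se3): R=[-0.9648 0.2319 0.1236; 0.2058 0.3744 0.9041; 0.1634 0.8978 -0.4090], t=(-0.3095, -6.9167, 2.2240)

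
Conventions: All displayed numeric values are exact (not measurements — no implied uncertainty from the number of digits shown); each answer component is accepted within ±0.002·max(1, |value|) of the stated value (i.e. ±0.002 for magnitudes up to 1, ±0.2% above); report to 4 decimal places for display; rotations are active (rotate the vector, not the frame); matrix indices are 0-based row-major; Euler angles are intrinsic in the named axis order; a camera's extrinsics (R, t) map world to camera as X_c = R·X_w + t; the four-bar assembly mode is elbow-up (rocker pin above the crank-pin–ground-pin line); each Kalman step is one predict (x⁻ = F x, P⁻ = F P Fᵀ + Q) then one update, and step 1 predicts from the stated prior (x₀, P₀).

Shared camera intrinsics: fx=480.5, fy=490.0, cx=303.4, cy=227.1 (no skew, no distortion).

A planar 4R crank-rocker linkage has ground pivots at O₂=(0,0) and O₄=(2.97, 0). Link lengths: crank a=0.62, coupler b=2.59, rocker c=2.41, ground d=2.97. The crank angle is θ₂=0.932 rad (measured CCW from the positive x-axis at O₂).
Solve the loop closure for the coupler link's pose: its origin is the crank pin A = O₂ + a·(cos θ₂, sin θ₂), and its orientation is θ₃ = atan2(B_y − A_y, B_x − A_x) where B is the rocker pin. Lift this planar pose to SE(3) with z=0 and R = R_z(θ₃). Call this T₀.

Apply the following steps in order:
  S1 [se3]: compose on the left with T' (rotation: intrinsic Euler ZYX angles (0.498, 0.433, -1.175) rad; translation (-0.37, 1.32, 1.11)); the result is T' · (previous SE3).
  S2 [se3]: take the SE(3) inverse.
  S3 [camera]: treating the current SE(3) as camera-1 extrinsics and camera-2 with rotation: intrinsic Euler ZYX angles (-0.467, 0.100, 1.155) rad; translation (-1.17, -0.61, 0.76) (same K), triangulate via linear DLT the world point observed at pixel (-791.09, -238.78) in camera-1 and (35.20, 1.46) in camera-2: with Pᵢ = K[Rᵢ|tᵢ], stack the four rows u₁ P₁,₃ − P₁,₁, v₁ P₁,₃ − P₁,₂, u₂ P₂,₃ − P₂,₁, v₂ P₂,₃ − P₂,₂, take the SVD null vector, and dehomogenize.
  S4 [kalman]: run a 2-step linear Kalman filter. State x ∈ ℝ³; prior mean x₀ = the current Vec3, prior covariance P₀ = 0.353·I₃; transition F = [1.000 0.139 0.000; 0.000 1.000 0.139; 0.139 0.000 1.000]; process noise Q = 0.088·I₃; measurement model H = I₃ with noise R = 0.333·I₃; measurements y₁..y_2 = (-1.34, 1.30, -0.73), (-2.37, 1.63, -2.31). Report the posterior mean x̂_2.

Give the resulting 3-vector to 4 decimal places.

result = (-1.5125, 1.4185, -1.0434)

source (fourbar_fk): coupler pose = R=[0.7200 -0.6939 0.0000; 0.6939 0.7200 0.0000; 0.0000 0.0000 1.0000], t=(0.3697, 0.4977, 0.0000)
after S1 (compose_se3): R=[0.2104 -0.9309 -0.2986; 0.4189 -0.1902 0.8879; -0.8833 -0.3119 0.3500], t=(-0.3362, 1.5568, 0.5380)
after S2 (invert_se3): R=[0.2104 0.4189 -0.8833; -0.9309 -0.1902 -0.3119; -0.2986 0.8879 0.3500], t=(-0.1062, 0.1509, -1.6710)
after S3 (triangulate): (-0.2915, 1.6045, 1.6451)
after S4 (kf_track): (-1.5125, 1.4185, -1.0434)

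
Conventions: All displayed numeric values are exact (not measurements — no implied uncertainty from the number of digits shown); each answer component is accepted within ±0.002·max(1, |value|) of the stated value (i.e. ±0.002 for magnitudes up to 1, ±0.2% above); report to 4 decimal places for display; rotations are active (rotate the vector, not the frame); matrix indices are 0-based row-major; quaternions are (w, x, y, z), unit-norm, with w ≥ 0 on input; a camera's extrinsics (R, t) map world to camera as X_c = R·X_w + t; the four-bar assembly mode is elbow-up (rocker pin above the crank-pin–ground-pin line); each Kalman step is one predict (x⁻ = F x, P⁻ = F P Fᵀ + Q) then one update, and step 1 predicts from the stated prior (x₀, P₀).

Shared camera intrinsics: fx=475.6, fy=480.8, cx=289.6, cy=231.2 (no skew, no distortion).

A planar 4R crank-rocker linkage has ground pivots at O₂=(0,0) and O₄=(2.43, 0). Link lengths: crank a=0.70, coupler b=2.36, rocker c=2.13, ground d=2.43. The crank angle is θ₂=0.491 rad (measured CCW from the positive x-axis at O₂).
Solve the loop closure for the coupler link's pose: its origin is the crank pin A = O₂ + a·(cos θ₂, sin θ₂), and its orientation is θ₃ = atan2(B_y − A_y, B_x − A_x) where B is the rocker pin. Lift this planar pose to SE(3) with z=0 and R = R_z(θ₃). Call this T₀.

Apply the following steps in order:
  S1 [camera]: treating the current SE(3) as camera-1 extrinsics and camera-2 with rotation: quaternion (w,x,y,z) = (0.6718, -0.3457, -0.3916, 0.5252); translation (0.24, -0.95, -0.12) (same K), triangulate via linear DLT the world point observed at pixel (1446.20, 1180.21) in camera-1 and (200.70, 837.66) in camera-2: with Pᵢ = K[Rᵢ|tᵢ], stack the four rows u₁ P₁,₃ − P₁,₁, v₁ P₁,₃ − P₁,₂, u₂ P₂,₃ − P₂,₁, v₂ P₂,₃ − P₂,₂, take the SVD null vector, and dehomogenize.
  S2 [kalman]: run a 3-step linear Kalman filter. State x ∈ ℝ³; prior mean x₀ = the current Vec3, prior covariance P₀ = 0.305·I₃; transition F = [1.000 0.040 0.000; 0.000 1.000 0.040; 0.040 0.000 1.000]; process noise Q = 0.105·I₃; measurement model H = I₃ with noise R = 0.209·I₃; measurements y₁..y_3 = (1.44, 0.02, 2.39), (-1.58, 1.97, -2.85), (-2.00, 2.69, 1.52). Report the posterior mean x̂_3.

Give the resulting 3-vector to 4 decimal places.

result = (-1.0321, 1.8610, 0.4593)

source (fourbar_fk): coupler pose = R=[0.6551 -0.7556 0.0000; 0.7556 0.6551 0.0000; 0.0000 0.0000 1.0000], t=(0.6173, 0.3301, 0.0000)
after S1 (triangulate): (1.9763, -0.2141, 0.8527)
after S2 (kf_track): (-1.0321, 1.8610, 0.4593)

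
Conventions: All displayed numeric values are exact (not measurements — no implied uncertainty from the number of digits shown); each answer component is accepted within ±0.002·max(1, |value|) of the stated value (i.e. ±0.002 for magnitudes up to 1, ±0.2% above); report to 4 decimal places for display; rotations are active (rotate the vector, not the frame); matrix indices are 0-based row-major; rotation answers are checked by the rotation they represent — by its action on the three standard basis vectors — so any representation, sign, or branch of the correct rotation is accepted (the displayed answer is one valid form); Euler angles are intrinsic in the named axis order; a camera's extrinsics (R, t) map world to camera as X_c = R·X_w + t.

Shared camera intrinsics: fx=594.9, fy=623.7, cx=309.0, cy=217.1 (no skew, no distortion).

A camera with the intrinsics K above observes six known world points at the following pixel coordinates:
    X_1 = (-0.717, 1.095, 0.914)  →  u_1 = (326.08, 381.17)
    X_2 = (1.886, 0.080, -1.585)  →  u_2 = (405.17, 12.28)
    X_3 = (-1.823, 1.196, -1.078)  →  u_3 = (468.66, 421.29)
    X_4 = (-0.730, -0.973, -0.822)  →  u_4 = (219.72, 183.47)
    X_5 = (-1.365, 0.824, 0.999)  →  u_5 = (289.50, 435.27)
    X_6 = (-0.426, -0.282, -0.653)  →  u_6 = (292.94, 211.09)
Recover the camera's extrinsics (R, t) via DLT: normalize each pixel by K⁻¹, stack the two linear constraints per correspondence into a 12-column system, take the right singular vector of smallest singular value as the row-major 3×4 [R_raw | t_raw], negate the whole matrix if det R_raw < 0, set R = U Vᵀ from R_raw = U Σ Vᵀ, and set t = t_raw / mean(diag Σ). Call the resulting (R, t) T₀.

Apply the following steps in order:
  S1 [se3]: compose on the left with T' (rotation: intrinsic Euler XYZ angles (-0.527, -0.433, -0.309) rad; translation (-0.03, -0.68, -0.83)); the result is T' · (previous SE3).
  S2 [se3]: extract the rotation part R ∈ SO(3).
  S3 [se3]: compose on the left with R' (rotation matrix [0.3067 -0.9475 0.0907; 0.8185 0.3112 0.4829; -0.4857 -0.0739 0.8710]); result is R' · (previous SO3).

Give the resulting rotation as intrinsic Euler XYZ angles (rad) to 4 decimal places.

source (pnp_recover): camera pose = R=[0.1484 0.8452 -0.5135; -0.7004 0.4564 0.5487; 0.6981 0.2782 0.6597], t=(-0.1699, 0.1401, 5.8398)
after S1 (compose_se3): R=[-0.3579 0.7401 -0.5694; -0.3121 0.4798 0.8199; 0.8800 0.4712 0.0593], t=(-2.5886, 2.1209, 3.6153)
after S2 (rot_of_se3): [-0.3579 0.7401 -0.5694; -0.3121 0.4798 0.8199; 0.8800 0.4712 0.0593]
after S3 (compose_so3): [0.2658 -0.1849 -0.9461; 0.0348 0.9826 -0.1823; 0.9634 0.0155 0.2676]

rotation (euler_xyz) = (0.5979, -1.2411, 0.6079)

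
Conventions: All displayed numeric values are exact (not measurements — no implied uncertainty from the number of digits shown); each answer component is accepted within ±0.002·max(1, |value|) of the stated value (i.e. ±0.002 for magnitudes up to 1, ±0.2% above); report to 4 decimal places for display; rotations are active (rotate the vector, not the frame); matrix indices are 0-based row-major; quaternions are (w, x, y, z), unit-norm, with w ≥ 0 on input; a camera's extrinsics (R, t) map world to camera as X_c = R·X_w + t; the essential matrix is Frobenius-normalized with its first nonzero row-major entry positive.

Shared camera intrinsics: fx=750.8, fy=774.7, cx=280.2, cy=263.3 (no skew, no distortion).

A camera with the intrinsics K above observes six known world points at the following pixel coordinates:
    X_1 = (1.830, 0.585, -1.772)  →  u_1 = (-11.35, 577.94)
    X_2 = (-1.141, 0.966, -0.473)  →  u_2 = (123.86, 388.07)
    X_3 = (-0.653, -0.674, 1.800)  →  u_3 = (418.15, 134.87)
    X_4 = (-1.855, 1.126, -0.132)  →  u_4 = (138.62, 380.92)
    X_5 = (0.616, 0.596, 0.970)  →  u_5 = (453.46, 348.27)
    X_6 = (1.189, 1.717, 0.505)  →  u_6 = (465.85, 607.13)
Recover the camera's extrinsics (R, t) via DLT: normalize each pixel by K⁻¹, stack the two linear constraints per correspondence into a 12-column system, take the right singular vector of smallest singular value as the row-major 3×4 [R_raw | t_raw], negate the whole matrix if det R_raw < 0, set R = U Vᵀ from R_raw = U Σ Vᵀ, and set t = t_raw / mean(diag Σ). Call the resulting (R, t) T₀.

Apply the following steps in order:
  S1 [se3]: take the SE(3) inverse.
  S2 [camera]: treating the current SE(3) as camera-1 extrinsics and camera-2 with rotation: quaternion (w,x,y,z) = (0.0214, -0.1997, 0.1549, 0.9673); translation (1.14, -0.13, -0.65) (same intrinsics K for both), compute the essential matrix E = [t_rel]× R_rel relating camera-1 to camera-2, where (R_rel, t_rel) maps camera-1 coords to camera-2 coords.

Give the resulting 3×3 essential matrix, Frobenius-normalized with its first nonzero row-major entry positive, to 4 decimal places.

matrix = [0.0146 -0.6912 0.1279; 0.1548 0.0918 0.6317; -0.0605 -0.1162 -0.2389]

source (pnp_recover): camera pose = R=[0.4920 0.0418 0.8696; 0.0763 0.9929 -0.0908; -0.8673 0.1110 0.4853], t=(-0.1602, -0.0698, 4.3804)
after S1 (invert_se3): R=[0.4920 0.0763 -0.8673; 0.0418 0.9929 0.1110; 0.8696 -0.0908 0.4853], t=(3.8832, -0.4102, -1.9929)
after S2 (essential): [0.0146 -0.6912 0.1279; 0.1548 0.0918 0.6317; -0.0605 -0.1162 -0.2389]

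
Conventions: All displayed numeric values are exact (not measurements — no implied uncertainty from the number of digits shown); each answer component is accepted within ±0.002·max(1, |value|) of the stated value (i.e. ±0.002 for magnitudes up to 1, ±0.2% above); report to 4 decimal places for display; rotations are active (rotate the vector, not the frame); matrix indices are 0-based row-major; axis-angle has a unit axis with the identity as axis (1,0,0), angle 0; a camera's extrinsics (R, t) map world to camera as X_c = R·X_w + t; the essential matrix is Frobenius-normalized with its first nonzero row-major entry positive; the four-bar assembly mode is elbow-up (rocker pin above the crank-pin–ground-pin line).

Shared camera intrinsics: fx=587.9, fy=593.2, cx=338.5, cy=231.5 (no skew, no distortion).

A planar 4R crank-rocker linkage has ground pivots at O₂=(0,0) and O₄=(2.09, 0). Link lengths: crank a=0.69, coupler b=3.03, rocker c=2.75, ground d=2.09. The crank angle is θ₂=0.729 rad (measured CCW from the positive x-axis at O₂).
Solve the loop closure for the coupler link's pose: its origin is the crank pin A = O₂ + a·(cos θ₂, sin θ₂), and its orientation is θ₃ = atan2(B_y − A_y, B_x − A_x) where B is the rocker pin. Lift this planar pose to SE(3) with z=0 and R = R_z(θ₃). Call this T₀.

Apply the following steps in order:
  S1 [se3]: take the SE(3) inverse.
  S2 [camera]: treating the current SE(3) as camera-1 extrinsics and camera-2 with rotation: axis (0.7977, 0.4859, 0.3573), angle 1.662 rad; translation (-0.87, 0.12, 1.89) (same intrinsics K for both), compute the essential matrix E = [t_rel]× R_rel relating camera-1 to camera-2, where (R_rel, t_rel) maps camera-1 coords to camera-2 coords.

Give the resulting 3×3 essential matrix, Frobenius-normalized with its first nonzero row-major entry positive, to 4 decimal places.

matrix = [0.3207 -0.4507 -0.4117; -0.3984 0.1461 -0.5373; 0.1809 -0.1445 0.0458]

source (fourbar_fk): coupler pose = R=[0.6686 -0.7436 0.0000; 0.7436 0.6686 0.0000; 0.0000 0.0000 1.0000], t=(0.5146, 0.4596, 0.0000)
after S1 (invert_se3): R=[0.6686 0.7436 0.0000; -0.7436 0.6686 -0.0000; 0.0000 0.0000 1.0000], t=(-0.6859, 0.0754, 0.0000)
after S2 (essential): [0.3207 -0.4507 -0.4117; -0.3984 0.1461 -0.5373; 0.1809 -0.1445 0.0458]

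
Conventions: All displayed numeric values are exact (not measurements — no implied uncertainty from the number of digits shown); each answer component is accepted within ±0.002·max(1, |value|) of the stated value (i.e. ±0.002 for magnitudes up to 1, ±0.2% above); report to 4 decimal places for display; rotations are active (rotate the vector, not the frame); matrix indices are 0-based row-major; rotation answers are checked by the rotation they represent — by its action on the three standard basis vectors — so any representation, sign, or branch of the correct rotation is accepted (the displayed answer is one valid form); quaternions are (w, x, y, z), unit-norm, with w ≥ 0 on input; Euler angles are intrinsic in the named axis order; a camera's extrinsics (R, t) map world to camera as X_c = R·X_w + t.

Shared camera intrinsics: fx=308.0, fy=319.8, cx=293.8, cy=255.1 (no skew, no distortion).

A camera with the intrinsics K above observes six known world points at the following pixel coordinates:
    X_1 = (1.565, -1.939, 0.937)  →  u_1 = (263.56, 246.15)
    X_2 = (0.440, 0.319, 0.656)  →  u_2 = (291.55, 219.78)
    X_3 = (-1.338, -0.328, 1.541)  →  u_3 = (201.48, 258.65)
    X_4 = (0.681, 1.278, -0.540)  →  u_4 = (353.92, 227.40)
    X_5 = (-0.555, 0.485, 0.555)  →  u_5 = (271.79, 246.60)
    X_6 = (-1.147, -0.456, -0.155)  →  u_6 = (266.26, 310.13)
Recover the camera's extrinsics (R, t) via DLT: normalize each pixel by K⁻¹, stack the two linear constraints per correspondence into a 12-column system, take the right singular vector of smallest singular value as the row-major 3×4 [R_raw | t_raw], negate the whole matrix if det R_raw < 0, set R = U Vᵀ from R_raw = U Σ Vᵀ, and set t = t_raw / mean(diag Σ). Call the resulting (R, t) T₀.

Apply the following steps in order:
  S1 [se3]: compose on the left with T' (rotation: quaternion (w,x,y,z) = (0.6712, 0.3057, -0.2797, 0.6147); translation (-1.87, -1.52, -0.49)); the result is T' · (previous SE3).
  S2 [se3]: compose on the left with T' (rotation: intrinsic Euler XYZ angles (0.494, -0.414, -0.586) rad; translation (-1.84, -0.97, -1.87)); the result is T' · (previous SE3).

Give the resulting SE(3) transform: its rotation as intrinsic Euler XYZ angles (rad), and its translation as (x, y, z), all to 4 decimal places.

source (pnp_recover): camera pose = R=[0.5692 0.3216 -0.7567; -0.5122 -0.5812 -0.6323; -0.6432 0.7475 -0.1661], t=(0.1000, 0.1700, 6.0892)
after S1 (compose_se3): R=[0.5600 0.6075 0.5633; 0.8280 -0.3867 -0.4060; -0.0288 0.6938 -0.7196], t=(-2.0284, -6.0373, 3.5949)
after S2 (compose_se3): R=[0.8580 -0.0115 0.5136; 0.1709 -0.9364 -0.3065; 0.4845 0.3507 -0.8014], t=(-7.8901, -5.0123, -2.6065)

rotation (euler_xyz) = (2.7764, 0.5394, 0.0134), translation = (-7.8901, -5.0123, -2.6065)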